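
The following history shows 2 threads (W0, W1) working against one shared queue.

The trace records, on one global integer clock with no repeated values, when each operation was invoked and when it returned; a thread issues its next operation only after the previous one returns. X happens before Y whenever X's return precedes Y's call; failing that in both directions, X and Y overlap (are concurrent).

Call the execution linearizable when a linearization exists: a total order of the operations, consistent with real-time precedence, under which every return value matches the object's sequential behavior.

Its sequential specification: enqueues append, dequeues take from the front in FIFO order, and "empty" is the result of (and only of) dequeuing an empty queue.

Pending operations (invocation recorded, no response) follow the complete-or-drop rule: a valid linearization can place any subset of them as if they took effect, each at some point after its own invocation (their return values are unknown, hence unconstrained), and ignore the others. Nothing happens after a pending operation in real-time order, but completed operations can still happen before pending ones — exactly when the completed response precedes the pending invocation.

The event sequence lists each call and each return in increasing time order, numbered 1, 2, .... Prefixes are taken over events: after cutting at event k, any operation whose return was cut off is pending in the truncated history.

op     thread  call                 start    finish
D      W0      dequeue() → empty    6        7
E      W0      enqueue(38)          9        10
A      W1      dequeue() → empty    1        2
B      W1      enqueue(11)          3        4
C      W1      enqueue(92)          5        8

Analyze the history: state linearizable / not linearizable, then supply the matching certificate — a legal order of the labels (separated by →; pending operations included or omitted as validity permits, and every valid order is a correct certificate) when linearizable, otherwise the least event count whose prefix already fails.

the violation lands at event 7, D's response at time 7: events 1..6 linearize, events 1..7 do not
one real-time candidate order over the 3 completed operations — the queue replay rejects it
including or dropping the 1 pending operation (C) in any combination fails
sample order A, B, D (pending dropped) stalls at step 3 — D dequeue() → empty has no legal effect

not linearizable — minimal violating prefix: 7 events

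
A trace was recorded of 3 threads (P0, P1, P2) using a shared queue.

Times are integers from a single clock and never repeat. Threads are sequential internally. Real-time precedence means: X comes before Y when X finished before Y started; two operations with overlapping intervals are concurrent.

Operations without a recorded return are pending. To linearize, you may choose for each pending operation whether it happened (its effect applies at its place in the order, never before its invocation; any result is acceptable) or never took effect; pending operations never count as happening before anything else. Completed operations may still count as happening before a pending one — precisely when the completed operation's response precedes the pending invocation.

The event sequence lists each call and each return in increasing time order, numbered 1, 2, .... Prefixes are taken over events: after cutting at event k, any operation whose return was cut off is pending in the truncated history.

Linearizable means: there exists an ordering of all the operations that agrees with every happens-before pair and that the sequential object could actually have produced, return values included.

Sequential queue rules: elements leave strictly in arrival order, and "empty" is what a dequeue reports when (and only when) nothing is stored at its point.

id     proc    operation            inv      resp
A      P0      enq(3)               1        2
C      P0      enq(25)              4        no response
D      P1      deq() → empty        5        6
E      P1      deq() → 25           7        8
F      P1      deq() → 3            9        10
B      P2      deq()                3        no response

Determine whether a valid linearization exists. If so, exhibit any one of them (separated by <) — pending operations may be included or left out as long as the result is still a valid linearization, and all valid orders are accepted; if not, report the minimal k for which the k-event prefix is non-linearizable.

not linearizable — minimal violating prefix: 10 events

events 1..9 are fine; event 10 — the response of F at time 10 — makes the prefix non-linearizable
exactly one order of the 4 completed ops respects real time; the queue replay fails
include/drop combinations of the 2 pending operations (B, C) were all tried; none helps
e.g. A, D, E, F (pending dropped): illegal at step 2, since D deq() → empty cannot apply there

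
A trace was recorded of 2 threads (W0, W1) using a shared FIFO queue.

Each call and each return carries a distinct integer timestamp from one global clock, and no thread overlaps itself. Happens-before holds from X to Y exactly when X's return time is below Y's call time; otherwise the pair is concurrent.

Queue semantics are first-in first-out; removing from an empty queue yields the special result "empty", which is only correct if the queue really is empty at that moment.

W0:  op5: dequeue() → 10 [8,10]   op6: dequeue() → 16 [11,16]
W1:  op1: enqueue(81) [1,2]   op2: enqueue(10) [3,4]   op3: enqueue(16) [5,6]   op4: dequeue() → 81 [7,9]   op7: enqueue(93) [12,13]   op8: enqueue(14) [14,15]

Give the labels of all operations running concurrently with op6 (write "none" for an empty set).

op7, op8

op6 spans [11,16]: anything still running between times 11 and 16 counts as concurrent
op1 [1,2]: before
op2 [3,4]: before
op3 [5,6]: before
op4 [7,9]: before
op5 [8,10]: before
op7 [12,13]: concurrent
op8 [14,15]: concurrent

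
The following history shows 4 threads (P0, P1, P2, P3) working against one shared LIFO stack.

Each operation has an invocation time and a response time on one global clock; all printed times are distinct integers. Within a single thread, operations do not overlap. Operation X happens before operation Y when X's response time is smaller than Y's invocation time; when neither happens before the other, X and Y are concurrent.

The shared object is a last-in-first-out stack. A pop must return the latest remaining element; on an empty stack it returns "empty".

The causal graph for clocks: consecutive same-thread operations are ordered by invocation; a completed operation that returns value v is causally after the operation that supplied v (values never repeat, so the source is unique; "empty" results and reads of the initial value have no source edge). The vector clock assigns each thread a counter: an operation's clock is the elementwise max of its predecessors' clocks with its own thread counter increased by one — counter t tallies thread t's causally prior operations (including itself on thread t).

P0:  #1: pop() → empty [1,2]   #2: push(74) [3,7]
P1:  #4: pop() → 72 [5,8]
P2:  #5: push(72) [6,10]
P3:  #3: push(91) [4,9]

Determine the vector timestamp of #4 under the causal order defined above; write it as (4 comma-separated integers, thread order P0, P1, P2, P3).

(0, 1, 1, 0)

root op #3, invoked 4: fresh clock plus P3's own tick → (0, 0, 0, 1)
root op #5, invoked 6: fresh clock plus P2's own tick → (0, 0, 1, 0)
root op #1, invoked 1: fresh clock plus P0's own tick → (1, 0, 0, 0)
#4 (invocation 5): componentwise max over VC(#5)=(0, 0, 1, 0), +1 at P1, giving (0, 1, 1, 0)
#2 (invocation 3): componentwise max over VC(#1)=(1, 0, 0, 0), +1 at P0, giving (2, 0, 0, 0)
target: VC(#4) = (0, 1, 1, 0)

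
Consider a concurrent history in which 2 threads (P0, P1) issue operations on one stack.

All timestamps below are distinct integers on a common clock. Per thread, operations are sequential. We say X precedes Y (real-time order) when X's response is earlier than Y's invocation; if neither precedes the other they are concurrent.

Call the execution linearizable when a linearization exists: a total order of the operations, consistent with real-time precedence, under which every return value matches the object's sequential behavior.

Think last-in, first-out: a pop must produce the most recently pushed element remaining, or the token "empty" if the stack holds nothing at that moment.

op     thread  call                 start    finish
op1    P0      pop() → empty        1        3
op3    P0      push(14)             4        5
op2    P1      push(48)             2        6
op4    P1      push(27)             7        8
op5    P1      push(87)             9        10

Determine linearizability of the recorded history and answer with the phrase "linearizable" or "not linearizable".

linearizable

a witness: op1, op2, op3, op4, op5
step 1: op1 pop() → empty — stack <>
step 2: op2 push(48) — stack <48>
step 3: op3 push(14) — stack <48,14>
step 4: op4 push(27) — stack <48,14,27>
step 5: op5 push(87) — stack <48,14,27,87>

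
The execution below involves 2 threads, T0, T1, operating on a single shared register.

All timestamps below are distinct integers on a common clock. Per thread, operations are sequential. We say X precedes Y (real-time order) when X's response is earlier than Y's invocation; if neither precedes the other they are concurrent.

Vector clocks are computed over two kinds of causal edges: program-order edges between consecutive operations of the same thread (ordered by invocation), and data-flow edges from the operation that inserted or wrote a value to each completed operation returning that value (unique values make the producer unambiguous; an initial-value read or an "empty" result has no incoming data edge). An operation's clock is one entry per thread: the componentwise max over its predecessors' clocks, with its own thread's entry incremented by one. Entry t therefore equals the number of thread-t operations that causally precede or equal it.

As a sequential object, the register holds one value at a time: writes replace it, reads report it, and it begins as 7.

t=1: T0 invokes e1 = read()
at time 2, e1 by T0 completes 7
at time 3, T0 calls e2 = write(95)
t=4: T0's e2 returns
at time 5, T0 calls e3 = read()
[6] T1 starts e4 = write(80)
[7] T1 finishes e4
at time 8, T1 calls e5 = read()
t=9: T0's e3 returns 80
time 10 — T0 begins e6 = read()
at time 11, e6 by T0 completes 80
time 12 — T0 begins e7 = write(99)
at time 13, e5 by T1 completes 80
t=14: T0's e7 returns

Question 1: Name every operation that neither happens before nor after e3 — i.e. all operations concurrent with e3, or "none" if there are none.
Answer: e4, e5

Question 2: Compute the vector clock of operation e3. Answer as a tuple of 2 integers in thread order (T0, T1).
Answer: (3, 1)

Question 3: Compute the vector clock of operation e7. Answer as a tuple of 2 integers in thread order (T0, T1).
Answer: (5, 1)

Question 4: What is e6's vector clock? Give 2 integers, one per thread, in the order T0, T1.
Answer: (4, 1)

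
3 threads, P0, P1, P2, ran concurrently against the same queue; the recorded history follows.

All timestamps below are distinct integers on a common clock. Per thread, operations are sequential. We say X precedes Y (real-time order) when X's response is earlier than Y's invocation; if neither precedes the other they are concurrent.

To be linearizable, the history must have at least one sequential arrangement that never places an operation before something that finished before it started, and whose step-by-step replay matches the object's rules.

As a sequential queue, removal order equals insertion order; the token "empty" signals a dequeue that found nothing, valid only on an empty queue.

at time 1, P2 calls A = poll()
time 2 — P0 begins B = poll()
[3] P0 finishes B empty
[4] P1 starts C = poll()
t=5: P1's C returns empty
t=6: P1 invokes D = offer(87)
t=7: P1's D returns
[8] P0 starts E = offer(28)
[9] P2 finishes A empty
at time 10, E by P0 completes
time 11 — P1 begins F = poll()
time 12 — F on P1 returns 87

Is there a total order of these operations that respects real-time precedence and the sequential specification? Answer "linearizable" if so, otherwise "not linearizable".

linearizable

one valid linearization: A, B, C, D, E, F
step 1: A poll() → empty — queue <>
step 2: B poll() → empty — queue <>
step 3: C poll() → empty — queue <>
step 4: D offer(87) — queue <87>
step 5: E offer(28) — queue <87,28>
step 6: F poll() → 87 — queue <28>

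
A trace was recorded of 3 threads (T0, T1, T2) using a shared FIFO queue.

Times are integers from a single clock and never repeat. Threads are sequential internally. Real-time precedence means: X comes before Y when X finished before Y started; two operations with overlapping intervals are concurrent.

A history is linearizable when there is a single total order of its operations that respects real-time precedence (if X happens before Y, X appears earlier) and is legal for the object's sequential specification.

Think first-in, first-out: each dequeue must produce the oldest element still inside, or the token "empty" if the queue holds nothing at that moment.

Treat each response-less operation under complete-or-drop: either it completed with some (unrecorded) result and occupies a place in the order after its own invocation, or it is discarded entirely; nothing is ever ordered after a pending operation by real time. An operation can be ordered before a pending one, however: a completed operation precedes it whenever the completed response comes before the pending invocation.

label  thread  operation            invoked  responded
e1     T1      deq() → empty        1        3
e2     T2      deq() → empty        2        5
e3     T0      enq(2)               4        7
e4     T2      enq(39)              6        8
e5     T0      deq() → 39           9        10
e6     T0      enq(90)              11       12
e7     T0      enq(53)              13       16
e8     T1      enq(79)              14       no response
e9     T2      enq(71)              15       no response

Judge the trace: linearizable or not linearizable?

linearizable

witness order: e1, e2, e4, e3, e5, e6, e7
step 1: e1 deq() → empty — queue <>
step 2: e2 deq() → empty — queue <>
step 3: e4 enq(39) — queue <39>
step 4: e3 enq(2) — queue <39,2>
step 5: e5 deq() → 39 — queue <2>
step 6: e6 enq(90) — queue <2,90>
step 7: e7 enq(53) — queue <2,90,53>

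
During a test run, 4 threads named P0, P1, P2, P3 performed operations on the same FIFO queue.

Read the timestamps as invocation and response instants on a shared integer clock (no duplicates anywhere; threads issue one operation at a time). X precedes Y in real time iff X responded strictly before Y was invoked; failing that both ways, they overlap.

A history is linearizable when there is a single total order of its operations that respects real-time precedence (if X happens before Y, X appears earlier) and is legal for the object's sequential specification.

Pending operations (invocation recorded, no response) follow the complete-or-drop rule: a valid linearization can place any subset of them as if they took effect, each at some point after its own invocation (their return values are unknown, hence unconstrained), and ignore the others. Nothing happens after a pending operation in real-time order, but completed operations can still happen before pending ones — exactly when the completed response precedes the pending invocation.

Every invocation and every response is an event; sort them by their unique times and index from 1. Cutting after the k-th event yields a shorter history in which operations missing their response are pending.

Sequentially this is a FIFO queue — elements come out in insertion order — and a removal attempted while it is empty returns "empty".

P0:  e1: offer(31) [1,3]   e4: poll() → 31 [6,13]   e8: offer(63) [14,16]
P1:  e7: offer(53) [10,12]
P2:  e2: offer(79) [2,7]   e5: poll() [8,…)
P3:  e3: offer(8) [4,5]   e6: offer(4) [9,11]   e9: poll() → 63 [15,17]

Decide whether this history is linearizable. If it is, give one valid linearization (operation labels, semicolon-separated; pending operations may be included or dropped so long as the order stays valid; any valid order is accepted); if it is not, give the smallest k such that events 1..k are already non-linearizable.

not linearizable — minimal violating prefix: 17 events

the violation lands at event 17, e9's response at time 17: events 1..16 linearize, events 1..17 do not
40 orders of the 8 completed FIFO queue ops respect real time; none is legal
no escape via the 1 pending operation (e5): every completion choice fails
e.g. e1, e2, e3, e4, e6, e7, e8, e9 (pending dropped): illegal at step 8, since e9 poll() → 63 cannot apply there
e.g. e1, e2, e3, e4, e6, e7, e9, e8 (pending dropped): illegal at step 7, since e9 poll() → 63 cannot apply there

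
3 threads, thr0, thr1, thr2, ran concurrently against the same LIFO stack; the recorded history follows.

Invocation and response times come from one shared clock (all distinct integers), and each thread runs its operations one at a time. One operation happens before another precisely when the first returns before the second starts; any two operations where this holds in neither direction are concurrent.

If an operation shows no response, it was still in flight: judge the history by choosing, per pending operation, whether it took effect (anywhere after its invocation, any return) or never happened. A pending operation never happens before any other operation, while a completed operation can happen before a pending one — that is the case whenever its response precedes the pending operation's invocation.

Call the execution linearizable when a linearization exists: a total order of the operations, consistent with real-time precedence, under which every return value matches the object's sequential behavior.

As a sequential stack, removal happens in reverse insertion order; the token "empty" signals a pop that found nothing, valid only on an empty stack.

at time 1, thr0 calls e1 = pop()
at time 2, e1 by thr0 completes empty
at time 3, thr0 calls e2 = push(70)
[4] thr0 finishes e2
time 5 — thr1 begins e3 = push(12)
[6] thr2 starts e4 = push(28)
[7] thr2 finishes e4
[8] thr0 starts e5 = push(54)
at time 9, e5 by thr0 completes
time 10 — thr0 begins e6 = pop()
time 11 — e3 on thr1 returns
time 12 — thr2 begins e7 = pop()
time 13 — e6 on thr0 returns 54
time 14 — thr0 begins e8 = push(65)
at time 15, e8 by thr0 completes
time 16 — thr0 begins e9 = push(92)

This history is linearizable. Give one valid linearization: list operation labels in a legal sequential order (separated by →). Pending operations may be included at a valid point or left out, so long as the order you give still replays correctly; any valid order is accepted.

e1 → e2 → e3 → e4 → e5 → e6 → e7 → e8

1. e1 pop() → empty, leaving stack <>
2. e2 push(70), leaving stack <70>
3. e3 push(12), leaving stack <70,12>
4. e4 push(28), leaving stack <70,12,28>
5. e5 push(54), leaving stack <70,12,28,54>
6. e6 pop() → 54, leaving stack <70,12,28>
7. e7 pop() (pending, included), leaving stack <70,12>
8. e8 push(65), leaving stack <70,12,65>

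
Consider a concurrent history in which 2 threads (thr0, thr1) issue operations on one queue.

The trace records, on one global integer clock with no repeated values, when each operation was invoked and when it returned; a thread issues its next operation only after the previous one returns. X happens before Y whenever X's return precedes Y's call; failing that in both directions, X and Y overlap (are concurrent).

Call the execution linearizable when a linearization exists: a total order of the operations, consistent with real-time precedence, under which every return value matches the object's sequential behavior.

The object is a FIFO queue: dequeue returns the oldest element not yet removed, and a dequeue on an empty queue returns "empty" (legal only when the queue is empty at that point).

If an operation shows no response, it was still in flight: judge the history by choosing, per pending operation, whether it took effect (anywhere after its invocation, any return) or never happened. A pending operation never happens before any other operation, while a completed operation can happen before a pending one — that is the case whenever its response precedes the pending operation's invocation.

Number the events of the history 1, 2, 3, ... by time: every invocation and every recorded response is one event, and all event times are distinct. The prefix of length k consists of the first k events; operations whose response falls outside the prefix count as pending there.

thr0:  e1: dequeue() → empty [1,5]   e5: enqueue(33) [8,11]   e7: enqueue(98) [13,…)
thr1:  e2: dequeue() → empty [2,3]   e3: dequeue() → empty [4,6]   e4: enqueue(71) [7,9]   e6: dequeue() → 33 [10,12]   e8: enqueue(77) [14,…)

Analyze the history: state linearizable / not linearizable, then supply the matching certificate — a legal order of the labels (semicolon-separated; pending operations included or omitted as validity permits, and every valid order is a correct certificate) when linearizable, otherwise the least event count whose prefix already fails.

after step 1 (e1 dequeue() → empty): queue <>
after step 2 (e2 dequeue() → empty): queue <>
after step 3 (e3 dequeue() → empty): queue <>
after step 4 (e5 enqueue(33)): queue <33>
after step 5 (e4 enqueue(71)): queue <33,71>
after step 6 (e6 dequeue() → 33): queue <71>

linearizable — witness: e1; e2; e3; e5; e4; e6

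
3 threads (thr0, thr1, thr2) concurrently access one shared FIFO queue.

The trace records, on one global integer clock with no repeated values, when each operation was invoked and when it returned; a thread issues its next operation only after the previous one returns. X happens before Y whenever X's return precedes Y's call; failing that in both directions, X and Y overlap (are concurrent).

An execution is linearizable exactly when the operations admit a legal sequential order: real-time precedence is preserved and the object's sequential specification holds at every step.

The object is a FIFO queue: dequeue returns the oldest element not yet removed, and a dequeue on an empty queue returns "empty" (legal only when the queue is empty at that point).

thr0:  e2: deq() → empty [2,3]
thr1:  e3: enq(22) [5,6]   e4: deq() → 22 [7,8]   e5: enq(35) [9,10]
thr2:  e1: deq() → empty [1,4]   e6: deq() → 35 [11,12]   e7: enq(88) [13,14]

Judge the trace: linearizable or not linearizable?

witness order: e1, e2, e3, e4, e5, e6, e7
after step 1 (e1 deq() → empty): queue <>
after step 2 (e2 deq() → empty): queue <>
after step 3 (e3 enq(22)): queue <22>
after step 4 (e4 deq() → 22): queue <>
after step 5 (e5 enq(35)): queue <35>
after step 6 (e6 deq() → 35): queue <>
after step 7 (e7 enq(88)): queue <88>

linearizable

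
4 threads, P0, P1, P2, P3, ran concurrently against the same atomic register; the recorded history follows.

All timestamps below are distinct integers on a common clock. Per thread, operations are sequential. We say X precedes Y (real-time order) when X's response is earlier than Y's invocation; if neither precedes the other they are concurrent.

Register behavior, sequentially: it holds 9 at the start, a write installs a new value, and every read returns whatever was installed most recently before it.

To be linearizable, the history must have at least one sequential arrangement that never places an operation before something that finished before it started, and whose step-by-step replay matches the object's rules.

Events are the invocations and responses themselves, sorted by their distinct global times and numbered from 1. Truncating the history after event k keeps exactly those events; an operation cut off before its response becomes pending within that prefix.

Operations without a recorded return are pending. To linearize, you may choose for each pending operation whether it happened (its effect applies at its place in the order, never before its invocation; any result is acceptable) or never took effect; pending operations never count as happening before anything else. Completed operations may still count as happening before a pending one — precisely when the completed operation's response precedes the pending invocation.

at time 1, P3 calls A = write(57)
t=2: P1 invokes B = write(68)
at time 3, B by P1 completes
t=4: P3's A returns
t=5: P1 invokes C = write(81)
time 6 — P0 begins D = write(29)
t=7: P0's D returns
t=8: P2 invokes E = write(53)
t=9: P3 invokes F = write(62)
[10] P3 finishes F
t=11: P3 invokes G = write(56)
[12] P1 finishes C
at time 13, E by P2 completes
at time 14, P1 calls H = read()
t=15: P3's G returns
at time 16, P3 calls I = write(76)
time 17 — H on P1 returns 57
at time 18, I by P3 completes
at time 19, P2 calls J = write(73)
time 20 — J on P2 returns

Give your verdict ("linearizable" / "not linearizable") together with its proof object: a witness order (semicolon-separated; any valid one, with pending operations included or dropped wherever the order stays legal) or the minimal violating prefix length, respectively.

through event 16 a valid linearization exists; event 17 (H responding at time 17) ends that
every one of the 46 real-time-consistent orders over 8 completed atomic register ops fails the sequential spec
no completion choice of the 1 pending operation (I) rescues it — every subset was tried
for example A, B, C, D, E, F, G, H (pending dropped) fails at step 8: H read() → 57 is not legal there
for example A, B, C, D, E, F, H, G (pending dropped) fails at step 7: H read() → 57 is not legal there

not linearizable — minimal violating prefix: 17 events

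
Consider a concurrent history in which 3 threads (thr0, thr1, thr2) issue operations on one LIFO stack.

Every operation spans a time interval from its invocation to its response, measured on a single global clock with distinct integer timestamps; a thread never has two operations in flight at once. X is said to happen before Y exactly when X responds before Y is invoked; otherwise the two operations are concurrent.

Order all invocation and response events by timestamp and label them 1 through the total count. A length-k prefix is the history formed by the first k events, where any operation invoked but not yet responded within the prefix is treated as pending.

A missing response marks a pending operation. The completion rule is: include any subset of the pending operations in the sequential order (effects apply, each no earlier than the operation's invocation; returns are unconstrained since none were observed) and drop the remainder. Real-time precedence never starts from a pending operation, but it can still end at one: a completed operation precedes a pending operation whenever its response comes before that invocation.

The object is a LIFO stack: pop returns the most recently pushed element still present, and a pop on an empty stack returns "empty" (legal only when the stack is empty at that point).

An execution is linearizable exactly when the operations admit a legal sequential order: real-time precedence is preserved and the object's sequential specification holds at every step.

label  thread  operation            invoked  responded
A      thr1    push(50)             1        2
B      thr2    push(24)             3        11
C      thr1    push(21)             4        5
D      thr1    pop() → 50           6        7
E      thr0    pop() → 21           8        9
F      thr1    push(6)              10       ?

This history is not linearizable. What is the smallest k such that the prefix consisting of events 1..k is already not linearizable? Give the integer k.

7

events 1..6 are still linearizable — one witness is A, B, C:
step 1: A push(50) — stack <50>
step 2: B push(24) (pending, included) — stack <50,24>
step 3: C push(21) — stack <50,24,21>
at event 7 (D's time-7 response) nothing linearizes any more
include/drop combinations of the 1 pending operation (B) were all tried; none helps
e.g. A, C, D (pending dropped): illegal at step 3, since D pop() → 50 cannot apply there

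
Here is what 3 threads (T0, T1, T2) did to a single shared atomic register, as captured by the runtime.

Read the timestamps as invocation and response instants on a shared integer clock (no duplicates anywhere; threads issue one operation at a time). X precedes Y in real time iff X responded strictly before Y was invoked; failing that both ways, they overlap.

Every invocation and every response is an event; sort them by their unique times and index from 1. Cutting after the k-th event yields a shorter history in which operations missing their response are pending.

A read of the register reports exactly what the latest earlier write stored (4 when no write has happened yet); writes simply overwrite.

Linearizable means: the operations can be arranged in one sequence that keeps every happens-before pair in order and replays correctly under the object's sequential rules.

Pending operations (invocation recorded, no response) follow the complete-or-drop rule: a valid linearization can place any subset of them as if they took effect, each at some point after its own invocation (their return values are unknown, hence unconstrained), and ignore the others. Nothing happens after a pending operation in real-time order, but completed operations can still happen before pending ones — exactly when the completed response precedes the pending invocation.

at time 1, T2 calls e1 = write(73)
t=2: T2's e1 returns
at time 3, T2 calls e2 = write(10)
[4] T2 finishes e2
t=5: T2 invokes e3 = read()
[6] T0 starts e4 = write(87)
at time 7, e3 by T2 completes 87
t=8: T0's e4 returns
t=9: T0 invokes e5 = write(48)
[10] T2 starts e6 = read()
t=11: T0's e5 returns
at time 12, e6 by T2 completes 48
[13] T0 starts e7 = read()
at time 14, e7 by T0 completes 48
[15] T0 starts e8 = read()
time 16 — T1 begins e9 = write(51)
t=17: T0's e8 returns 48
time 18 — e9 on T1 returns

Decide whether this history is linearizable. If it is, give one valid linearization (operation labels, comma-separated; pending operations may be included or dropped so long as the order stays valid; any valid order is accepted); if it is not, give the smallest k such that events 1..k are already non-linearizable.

1. e1 write(73), leaving value 73
2. e2 write(10), leaving value 10
3. e4 write(87), leaving value 87
4. e3 read() → 87, leaving value 87
5. e5 write(48), leaving value 48
6. e6 read() → 48, leaving value 48
7. e7 read() → 48, leaving value 48
8. e8 read() → 48, leaving value 48
9. e9 write(51), leaving value 51

linearizable — witness: e1, e2, e4, e3, e5, e6, e7, e8, e9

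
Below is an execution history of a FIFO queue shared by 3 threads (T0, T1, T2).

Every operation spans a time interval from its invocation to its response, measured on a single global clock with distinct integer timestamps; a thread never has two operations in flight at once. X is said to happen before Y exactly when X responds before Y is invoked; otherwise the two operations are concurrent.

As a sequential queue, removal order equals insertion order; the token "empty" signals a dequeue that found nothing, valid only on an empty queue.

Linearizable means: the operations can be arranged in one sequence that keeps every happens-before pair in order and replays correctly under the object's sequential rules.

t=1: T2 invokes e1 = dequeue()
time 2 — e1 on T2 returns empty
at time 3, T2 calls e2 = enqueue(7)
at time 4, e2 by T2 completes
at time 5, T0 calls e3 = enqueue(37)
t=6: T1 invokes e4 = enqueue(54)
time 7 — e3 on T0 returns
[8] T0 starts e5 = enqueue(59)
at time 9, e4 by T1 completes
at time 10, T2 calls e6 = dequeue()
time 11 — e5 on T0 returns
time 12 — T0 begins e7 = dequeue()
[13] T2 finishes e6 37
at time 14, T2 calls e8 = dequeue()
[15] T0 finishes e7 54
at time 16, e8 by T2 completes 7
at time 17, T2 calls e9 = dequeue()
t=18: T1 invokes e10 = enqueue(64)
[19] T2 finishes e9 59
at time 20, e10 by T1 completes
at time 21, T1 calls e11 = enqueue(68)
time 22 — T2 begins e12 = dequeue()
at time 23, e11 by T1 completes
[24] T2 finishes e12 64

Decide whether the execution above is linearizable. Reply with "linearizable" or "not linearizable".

cut after 14 events: linearizable; cut after 15 events (e7 responds, time 15): not linearizable
7 completed operations, 8 real-time-consistent orders — every FIFO queue replay fails
including or dropping the 1 pending operation (e8) in any combination fails
for example e1, e2, e3, e4, e5, e6, e7 (pending dropped) fails at step 6: e6 dequeue() → 37 is not legal there
for example e1, e2, e3, e4, e5, e7, e6 (pending dropped) fails at step 6: e7 dequeue() → 54 is not legal there

not linearizable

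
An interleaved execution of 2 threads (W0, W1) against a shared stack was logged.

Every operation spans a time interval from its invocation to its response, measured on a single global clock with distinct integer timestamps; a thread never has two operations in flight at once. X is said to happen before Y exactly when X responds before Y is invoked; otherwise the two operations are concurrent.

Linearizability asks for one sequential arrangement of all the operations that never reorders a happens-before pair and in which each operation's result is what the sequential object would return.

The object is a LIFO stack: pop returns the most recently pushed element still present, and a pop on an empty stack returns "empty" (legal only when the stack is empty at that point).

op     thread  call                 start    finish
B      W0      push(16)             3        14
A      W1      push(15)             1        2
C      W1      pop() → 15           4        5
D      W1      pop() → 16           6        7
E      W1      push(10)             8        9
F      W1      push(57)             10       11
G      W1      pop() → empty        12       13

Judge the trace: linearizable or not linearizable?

through event 12 a valid linearization exists; event 13 (G responding at time 13) ends that
one real-time candidate order over the 6 completed operations — the stack replay rejects it
no escape via the 1 pending operation (B): every completion choice fails
one such order, A, C, D, E, F, G (pending dropped), breaks at step 3 where D pop() → 16 is illegal

not linearizable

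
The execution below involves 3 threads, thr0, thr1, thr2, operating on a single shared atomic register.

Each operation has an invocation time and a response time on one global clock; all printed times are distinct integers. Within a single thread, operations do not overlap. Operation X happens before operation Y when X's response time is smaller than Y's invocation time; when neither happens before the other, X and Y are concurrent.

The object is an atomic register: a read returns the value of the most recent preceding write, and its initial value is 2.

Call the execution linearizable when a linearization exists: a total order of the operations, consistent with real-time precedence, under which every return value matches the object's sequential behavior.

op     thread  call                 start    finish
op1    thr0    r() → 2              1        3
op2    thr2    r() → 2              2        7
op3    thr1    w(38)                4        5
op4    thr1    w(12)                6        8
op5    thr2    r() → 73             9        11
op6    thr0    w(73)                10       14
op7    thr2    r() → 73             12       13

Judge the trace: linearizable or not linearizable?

witness order: op1, op2, op3, op4, op6, op5, op7
1. op1 r() → 2, leaving value 2
2. op2 r() → 2, leaving value 2
3. op3 w(38), leaving value 38
4. op4 w(12), leaving value 12
5. op6 w(73), leaving value 73
6. op5 r() → 73, leaving value 73
7. op7 r() → 73, leaving value 73

linearizable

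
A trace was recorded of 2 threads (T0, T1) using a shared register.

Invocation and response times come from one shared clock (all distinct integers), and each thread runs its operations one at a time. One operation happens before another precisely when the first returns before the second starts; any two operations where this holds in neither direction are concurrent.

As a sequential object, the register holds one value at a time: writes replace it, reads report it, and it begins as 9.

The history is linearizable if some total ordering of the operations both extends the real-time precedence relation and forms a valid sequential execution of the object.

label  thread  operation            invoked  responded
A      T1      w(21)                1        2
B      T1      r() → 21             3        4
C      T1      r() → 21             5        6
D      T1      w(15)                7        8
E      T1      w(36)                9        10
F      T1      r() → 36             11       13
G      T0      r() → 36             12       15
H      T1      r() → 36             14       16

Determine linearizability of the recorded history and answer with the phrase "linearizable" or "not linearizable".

one valid linearization: A, B, C, D, E, F, G, H
1. A w(21), leaving value 21
2. B r() → 21, leaving value 21
3. C r() → 21, leaving value 21
4. D w(15), leaving value 15
5. E w(36), leaving value 36
6. F r() → 36, leaving value 36
7. G r() → 36, leaving value 36
8. H r() → 36, leaving value 36

linearizable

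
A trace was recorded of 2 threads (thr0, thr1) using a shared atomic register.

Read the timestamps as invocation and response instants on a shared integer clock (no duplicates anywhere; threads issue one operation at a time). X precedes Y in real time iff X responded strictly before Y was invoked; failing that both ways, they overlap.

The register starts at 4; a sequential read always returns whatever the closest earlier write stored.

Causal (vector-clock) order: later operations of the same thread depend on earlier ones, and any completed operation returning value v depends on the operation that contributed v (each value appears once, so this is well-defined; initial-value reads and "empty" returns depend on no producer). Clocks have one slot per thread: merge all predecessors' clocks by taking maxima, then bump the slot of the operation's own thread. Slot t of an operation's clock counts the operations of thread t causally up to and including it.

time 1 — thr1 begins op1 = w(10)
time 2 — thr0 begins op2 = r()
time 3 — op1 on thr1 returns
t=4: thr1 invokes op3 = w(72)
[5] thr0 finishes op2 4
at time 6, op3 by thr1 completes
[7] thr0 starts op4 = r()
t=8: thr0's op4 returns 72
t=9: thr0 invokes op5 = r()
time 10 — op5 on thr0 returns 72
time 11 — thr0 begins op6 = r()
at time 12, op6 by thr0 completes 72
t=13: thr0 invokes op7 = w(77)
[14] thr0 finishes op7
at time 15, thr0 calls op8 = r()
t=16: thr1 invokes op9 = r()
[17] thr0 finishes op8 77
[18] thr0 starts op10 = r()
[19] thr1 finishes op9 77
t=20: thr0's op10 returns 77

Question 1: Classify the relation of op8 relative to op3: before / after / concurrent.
after

op8 spans [15,17], op3 spans [4,6]
resp(op3)=6 < inv(op8)=15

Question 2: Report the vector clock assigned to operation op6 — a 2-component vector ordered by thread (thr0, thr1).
(4, 2)

no predecessors for op1 (invoked 1): thr1 increments from zero → (0, 1)
no predecessors for op2 (invoked 2): thr0 increments from zero → (1, 0)
op3 (invocation 4): componentwise max over VC(op1)=(0, 1), +1 at thr1, giving (0, 2)
op4 (invocation 7): componentwise max over VC(op2)=(1, 0), VC(op3)=(0, 2), +1 at thr0, giving (2, 2)
op5 (invocation 9): componentwise max over VC(op3)=(0, 2), VC(op4)=(2, 2), +1 at thr0, giving (3, 2)
op6 (invocation 11): componentwise max over VC(op3)=(0, 2), VC(op5)=(3, 2), +1 at thr0, giving (4, 2)
op7 (invocation 13): componentwise max over VC(op6)=(4, 2), +1 at thr0, giving (5, 2)
op9 (invocation 16): componentwise max over VC(op3)=(0, 2), VC(op7)=(5, 2), +1 at thr1, giving (5, 3)
op8 (invocation 15): componentwise max over VC(op7)=(5, 2), +1 at thr0, giving (6, 2)
op10 (invocation 18): componentwise max over VC(op7)=(5, 2), VC(op8)=(6, 2), +1 at thr0, giving (7, 2)
target: VC(op6) = (4, 2)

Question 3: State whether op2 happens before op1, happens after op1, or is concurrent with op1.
concurrent

op2 spans [2,5], op1 spans [1,3]
the intervals overlap in both directions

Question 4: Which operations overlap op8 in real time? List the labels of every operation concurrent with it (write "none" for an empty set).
op9

concurrent with op8 ([15,17]): every op whose interval crosses 15..17
op1 [1,3]: before
op2 [2,5]: before
op3 [4,6]: before
op4 [7,8]: before
op5 [9,10]: before
op6 [11,12]: before
op7 [13,14]: before
op9 [16,19]: concurrent
op10 [18,20]: after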